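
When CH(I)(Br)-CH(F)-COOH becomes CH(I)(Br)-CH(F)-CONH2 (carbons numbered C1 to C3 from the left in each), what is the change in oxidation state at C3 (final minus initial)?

0

Before: C3 has 1 bond to C, 3 bonds to O → oxidation state +3.
After: C3 has 1 bond to C, 2 bonds to O, 1 bond to N → oxidation state +3.
Δ = +3 − (+3) = 0, so no net redox change at C3.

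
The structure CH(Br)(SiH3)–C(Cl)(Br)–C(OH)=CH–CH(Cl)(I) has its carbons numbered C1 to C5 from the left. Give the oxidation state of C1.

C1 has one bond to C (0), one bond to Br (+1), one bond to H (-1), one bond to Si (-1).
Oxidation state = 0 + 1 − 1 − 1 = -1.

-1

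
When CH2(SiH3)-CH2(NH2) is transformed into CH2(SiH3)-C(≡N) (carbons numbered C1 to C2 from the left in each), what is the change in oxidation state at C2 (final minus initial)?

Before: C2 has 1 bond to C, 2 bonds to H, 1 bond to N → oxidation state -1.
After: C2 has 1 bond to C, 3 bonds to N → oxidation state +3.
Δ = +3 − (-1) = +4, so this is an oxidation at C2.

+4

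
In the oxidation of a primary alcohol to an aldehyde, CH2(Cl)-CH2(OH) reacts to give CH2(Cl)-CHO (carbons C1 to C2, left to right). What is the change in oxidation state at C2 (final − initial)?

Before: C2 has 1 bond to C, 2 bonds to H, 1 bond to O → oxidation state -1.
After: C2 has 1 bond to C, 1 bond to H, 2 bonds to O → oxidation state +1.
Δ = +1 − (-1) = +2, so this is an oxidation at C2.

+2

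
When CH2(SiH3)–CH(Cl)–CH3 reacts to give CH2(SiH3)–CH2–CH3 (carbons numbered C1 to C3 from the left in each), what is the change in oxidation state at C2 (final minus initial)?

Before: C2 has 2 bonds to C, 1 bond to H, 1 bond to Cl → oxidation state 0.
After: C2 has 2 bonds to C, 2 bonds to H → oxidation state -2.
Δ = -2 − (0) = -2, so this is a reduction at C2.

-2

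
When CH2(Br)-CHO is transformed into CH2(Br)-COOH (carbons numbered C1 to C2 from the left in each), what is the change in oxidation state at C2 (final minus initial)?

+2

Before: C2 has 1 bond to C, 1 bond to H, 2 bonds to O → oxidation state +1.
After: C2 has 1 bond to C, 3 bonds to O → oxidation state +3.
Δ = +3 − (+1) = +2, so this is an oxidation at C2.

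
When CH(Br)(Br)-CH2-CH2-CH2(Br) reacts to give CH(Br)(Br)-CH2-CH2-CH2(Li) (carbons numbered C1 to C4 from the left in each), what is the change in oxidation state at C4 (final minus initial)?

-2

Before: C4 has 1 bond to C, 2 bonds to H, 1 bond to Br → oxidation state -1.
After: C4 has 1 bond to C, 2 bonds to H, 1 bond to Li → oxidation state -3.
Δ = -3 − (-1) = -2, so this is a reduction at C4.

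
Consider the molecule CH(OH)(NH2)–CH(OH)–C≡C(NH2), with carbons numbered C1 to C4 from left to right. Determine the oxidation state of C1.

C1 has one bond to C (0), one bond to H (-1), one bond to O (+1), one bond to N (+1).
Oxidation state = 0 − 1 + 1 + 1 = +1.

+1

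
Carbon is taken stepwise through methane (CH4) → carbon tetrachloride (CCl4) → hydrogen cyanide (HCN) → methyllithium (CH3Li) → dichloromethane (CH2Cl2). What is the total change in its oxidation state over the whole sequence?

+4

Carbon oxidation states along the series — methane: -4, carbon tetrachloride: +4, hydrogen cyanide: +2, methyllithium: -4, dichloromethane: 0.
Net change = 0 − (-4) = +4.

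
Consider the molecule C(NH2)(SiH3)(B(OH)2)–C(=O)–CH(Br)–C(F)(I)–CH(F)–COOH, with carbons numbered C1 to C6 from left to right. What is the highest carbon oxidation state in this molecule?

Tallying each carbon's bonds:
C1: 1C, 1N, 1B, 1Si → 0 + 1 − 1 − 1 = -1
C2: 2C, 2O → 0 + 2 = +2
C3: 2C, 1H, 1Br → 0 − 1 + 1 = 0
C4: 2C, 1F, 1I → 0 + 1 + 1 = +2
C5: 2C, 1H, 1F → 0 − 1 + 1 = 0
C6: 1C, 3O → 0 + 3 = +3
The highest value is +3.

+3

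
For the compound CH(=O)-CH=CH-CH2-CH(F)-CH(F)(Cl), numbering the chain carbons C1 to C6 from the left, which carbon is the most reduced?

Count +1 for every bond to an atom more electronegative than carbon and −1 for every bond to one less electronegative; C–C bonds are 0. Tallying each carbon:
C1: 1C, 1H, 2O → 0 − 1 + 2 = +1
C2: 3C, 1H → 0 − 1 = -1
C3: 3C, 1H → 0 − 1 = -1
C4: 2C, 2H → 0 − 2 = -2
C5: 2C, 1H, 1F → 0 − 1 + 1 = 0
C6: 1C, 1H, 1F, 1Cl → 0 − 1 + 1 + 1 = +1
The most reduced carbon is C4 at -2.

C4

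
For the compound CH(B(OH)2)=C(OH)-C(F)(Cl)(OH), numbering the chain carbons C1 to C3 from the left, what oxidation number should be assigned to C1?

Count +1 for every bond to an atom more electronegative than carbon and −1 for every bond to one less electronegative; C–C bonds are 0.
C1 has a double bond to C (2×0 = 0), one bond to B (-1), one bond to H (-1).
Oxidation state = 0 − 1 − 1 = -2.

-2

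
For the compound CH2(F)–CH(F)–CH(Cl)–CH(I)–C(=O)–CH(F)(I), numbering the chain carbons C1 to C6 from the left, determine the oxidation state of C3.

0

Each bond to a more electronegative atom (O, N, halogen) counts +1, each bond to a less electronegative atom (H, metal, B, Si) counts −1, and each C–C bond counts 0.
C3 has one bond to C (0), one bond to C (0), one bond to H (-1), one bond to Cl (+1).
Oxidation state = 0 + 0 − 1 + 1 = 0.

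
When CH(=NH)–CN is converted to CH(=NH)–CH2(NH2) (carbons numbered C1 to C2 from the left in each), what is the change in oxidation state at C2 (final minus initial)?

Before: C2 has 1 bond to C, 3 bonds to N → oxidation state +3.
After: C2 has 1 bond to C, 2 bonds to H, 1 bond to N → oxidation state -1.
Δ = -1 − (+3) = -4, so this is a reduction at C2.

-4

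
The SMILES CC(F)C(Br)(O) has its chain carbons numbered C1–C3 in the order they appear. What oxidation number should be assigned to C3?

+1

C3 has one bond to C (0), one bond to Br (+1), one bond to O (+1), one bond to H (-1).
Oxidation state = 0 + 1 + 1 − 1 = +1.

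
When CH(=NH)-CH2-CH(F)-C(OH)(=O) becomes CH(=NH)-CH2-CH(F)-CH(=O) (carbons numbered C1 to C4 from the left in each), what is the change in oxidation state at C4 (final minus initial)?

-2

Before: C4 has 1 bond to C, 3 bonds to O → oxidation state +3.
After: C4 has 1 bond to C, 1 bond to H, 2 bonds to O → oxidation state +1.
Δ = +1 − (+3) = -2, so this is a reduction at C4.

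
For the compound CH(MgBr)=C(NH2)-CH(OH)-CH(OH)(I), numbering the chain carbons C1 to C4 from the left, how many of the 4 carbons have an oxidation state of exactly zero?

Bonds to more-electronegative neighbours contribute +1 each, bonds to H or metals contribute −1 each, and C–C bonds contribute 0. Tallying each carbon:
C1: 2C, 1H, 1Mg → 0 − 1 − 1 = -2
C2: 3C, 1N → 0 + 1 = +1
C3: 2C, 1H, 1O → 0 − 1 + 1 = 0
C4: 1C, 1H, 1O, 1I → 0 − 1 + 1 + 1 = +1
1 carbon (C3) meets the condition.

1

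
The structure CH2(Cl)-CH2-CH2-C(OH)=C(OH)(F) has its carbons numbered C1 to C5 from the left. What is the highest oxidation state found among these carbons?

+2

Tallying each carbon's bonds:
C1: 1C, 2H, 1Cl → 0 − 2 + 1 = -1
C2: 2C, 2H → 0 − 2 = -2
C3: 2C, 2H → 0 − 2 = -2
C4: 3C, 1O → 0 + 1 = +1
C5: 2C, 1O, 1F → 0 + 1 + 1 = +2
The highest value is +2.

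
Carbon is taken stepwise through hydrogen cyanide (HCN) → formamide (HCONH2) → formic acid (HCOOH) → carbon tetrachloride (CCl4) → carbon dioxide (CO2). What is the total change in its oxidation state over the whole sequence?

+2

Carbon oxidation states along the series — hydrogen cyanide: +2, formamide: +2, formic acid: +2, carbon tetrachloride: +4, carbon dioxide: +4.
Net change = +4 − (+2) = +2.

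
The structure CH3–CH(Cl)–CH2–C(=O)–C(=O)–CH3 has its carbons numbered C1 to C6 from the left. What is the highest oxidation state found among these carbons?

+2

Each bond to a more electronegative atom (O, N, halogen) counts +1, each bond to a less electronegative atom (H, metal, B, Si) counts −1, and each C–C bond counts 0. Tallying each carbon:
C1: 1C, 3H → 0 − 3 = -3
C2: 2C, 1H, 1Cl → 0 − 1 + 1 = 0
C3: 2C, 2H → 0 − 2 = -2
C4: 2C, 2O → 0 + 2 = +2
C5: 2C, 2O → 0 + 2 = +2
C6: 1C, 3H → 0 − 3 = -3
The highest value is +2.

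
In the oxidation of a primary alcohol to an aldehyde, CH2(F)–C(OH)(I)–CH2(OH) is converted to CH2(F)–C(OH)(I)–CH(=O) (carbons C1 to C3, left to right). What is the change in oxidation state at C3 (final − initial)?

Before: C3 has 1 bond to C, 2 bonds to H, 1 bond to O → oxidation state -1.
After: C3 has 1 bond to C, 1 bond to H, 2 bonds to O → oxidation state +1.
Δ = +1 − (-1) = +2, so this is an oxidation at C3.

+2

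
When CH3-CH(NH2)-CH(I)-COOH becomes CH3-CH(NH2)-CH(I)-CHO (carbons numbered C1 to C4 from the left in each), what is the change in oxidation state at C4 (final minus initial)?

Before: C4 has 1 bond to C, 3 bonds to O → oxidation state +3.
After: C4 has 1 bond to C, 1 bond to H, 2 bonds to O → oxidation state +1.
Δ = +1 − (+3) = -2, so this is a reduction at C4.

-2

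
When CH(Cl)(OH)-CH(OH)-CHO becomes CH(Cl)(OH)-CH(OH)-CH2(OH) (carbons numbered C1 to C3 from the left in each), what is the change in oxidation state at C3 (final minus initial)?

-2

Before: C3 has 1 bond to C, 1 bond to H, 2 bonds to O → oxidation state +1.
After: C3 has 1 bond to C, 2 bonds to H, 1 bond to O → oxidation state -1.
Δ = -1 − (+1) = -2, so this is a reduction at C3.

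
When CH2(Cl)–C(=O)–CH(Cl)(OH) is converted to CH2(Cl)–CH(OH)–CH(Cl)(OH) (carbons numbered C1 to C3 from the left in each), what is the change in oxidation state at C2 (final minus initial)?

Before: C2 has 2 bonds to C, 2 bonds to O → oxidation state +2.
After: C2 has 2 bonds to C, 1 bond to H, 1 bond to O → oxidation state 0.
Δ = 0 − (+2) = -2, so this is a reduction at C2.

-2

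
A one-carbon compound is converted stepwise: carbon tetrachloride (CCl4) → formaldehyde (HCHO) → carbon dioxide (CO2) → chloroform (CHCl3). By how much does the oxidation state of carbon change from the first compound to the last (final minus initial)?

-2

Carbon oxidation states along the series — carbon tetrachloride: +4, formaldehyde: 0, carbon dioxide: +4, chloroform: +2.
Net change = +2 − (+4) = -2.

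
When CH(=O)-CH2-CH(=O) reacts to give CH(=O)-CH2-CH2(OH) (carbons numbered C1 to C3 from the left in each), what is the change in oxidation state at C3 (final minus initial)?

-2

Before: C3 has 1 bond to C, 1 bond to H, 2 bonds to O → oxidation state +1.
After: C3 has 1 bond to C, 2 bonds to H, 1 bond to O → oxidation state -1.
Δ = -1 − (+1) = -2, so this is a reduction at C3.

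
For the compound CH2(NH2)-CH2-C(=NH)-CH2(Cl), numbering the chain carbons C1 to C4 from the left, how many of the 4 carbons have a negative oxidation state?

Each bond to a more electronegative atom (O, N, halogen) counts +1, each bond to a less electronegative atom (H, metal, B, Si) counts −1, and each C–C bond counts 0. Tallying each carbon:
C1: 1C, 2H, 1N → 0 − 2 + 1 = -1
C2: 2C, 2H → 0 − 2 = -2
C3: 2C, 2N → 0 + 2 = +2
C4: 1C, 2H, 1Cl → 0 − 2 + 1 = -1
3 carbons (C1, C2, C4) meet the condition.

3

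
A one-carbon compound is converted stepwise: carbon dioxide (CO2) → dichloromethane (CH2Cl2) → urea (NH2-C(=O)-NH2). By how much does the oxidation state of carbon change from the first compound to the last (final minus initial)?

0

Carbon oxidation states along the series — carbon dioxide: +4, dichloromethane: 0, urea: +4.
Net change = +4 − (+4) = 0.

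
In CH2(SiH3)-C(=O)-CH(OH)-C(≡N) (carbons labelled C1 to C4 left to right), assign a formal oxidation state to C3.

C3 has one bond to C (0), one bond to C (0), one bond to O (+1), one bond to H (-1).
Oxidation state = 0 + 0 + 1 − 1 = 0.

0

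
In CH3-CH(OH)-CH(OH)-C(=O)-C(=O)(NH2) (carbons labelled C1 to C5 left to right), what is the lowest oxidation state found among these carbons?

Assign +1 per bond to O/N/halogen, −1 per bond to H or an electropositive element, and 0 per bond to carbon. Tallying each carbon:
C1: 1C, 3H → 0 − 3 = -3
C2: 2C, 1H, 1O → 0 − 1 + 1 = 0
C3: 2C, 1H, 1O → 0 − 1 + 1 = 0
C4: 2C, 2O → 0 + 2 = +2
C5: 1C, 2O, 1N → 0 + 2 + 1 = +3
The lowest value is -3.

-3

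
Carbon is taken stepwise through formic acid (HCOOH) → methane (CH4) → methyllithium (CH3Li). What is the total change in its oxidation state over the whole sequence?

-6

Carbon oxidation states along the series — formic acid: +2, methane: -4, methyllithium: -4.
Net change = -4 − (+2) = -6.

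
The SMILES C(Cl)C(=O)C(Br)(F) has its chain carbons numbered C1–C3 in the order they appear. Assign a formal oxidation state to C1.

Bonds to more-electronegative neighbours contribute +1 each, bonds to H or metals contribute −1 each, and C–C bonds contribute 0.
C1 has one bond to C (0), one bond to H (-1), one bond to H (-1), one bond to Cl (+1).
Oxidation state = 0 − 1 − 1 + 1 = -1.

-1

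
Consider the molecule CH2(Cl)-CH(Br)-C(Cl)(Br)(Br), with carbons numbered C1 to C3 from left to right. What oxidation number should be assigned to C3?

C3 has one bond to C (0), one bond to Cl (+1), one bond to Br (+1), one bond to Br (+1).
Oxidation state = 0 + 1 + 1 + 1 = +3.

+3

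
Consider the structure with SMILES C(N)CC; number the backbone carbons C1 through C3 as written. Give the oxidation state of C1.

-1

C1 has one bond to C (0), one bond to H (-1), one bond to H (-1), one bond to N (+1).
Oxidation state = 0 − 1 − 1 + 1 = -1.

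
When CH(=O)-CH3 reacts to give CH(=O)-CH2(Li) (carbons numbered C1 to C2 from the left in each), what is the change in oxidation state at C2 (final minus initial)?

0

Before: C2 has 1 bond to C, 3 bonds to H → oxidation state -3.
After: C2 has 1 bond to C, 2 bonds to H, 1 bond to Li → oxidation state -3.
Δ = -3 − (-3) = 0, so no net redox change at C2.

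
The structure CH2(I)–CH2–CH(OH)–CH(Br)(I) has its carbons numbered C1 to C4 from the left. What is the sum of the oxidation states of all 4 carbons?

-2

Assign +1 per bond to O/N/halogen, −1 per bond to H or an electropositive element, and 0 per bond to carbon. Tallying each carbon:
C1: 1C, 2H, 1I → 0 − 2 + 1 = -1
C2: 2C, 2H → 0 − 2 = -2
C3: 2C, 1H, 1O → 0 − 1 + 1 = 0
C4: 1C, 1H, 1Br, 1I → 0 − 1 + 1 + 1 = +1
Sum = -1 − 2 + 0 + 1 = -2.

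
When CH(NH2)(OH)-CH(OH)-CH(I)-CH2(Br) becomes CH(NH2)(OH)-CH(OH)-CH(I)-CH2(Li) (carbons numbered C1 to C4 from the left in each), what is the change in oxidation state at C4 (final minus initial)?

Before: C4 has 1 bond to C, 2 bonds to H, 1 bond to Br → oxidation state -1.
After: C4 has 1 bond to C, 2 bonds to H, 1 bond to Li → oxidation state -3.
Δ = -3 − (-1) = -2, so this is a reduction at C4.

-2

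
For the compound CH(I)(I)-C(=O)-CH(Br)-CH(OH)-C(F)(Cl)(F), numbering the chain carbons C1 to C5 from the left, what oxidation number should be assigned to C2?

+2

C2 has one bond to C (0), one bond to C (0), a double bond to O (2×+1 = +2).
Oxidation state = 0 + 0 + 2 = +2.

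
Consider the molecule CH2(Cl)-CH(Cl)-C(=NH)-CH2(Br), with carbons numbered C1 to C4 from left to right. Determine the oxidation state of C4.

Count +1 for every bond to an atom more electronegative than carbon and −1 for every bond to one less electronegative; C–C bonds are 0.
C4 has one bond to C (0), one bond to Br (+1), one bond to H (-1), one bond to H (-1).
Oxidation state = 0 + 1 − 1 − 1 = -1.

-1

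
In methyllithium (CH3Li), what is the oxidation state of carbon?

The carbon has one bond to H (-1), one bond to H (-1), one bond to H (-1), one bond to Li (-1).
Oxidation state = -1 − 1 − 1 − 1 = -4.

-4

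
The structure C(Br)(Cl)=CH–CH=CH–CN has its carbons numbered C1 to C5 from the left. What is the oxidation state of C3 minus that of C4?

C3: 3C, 1H → 0 − 1 = -1
C4: 3C, 1H → 0 − 1 = -1
Difference: -1 − (-1) = 0.

0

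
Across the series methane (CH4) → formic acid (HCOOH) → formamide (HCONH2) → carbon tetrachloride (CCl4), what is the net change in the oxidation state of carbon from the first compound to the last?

Carbon oxidation states along the series — methane: -4, formic acid: +2, formamide: +2, carbon tetrachloride: +4.
Net change = +4 − (-4) = +8.

+8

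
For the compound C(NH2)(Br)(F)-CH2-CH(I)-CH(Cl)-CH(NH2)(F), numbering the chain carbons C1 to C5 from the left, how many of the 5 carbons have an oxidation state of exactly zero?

Assign +1 per bond to O/N/halogen, −1 per bond to H or an electropositive element, and 0 per bond to carbon. Tallying each carbon:
C1: 1C, 1N, 1F, 1Br → 0 + 1 + 1 + 1 = +3
C2: 2C, 2H → 0 − 2 = -2
C3: 2C, 1H, 1I → 0 − 1 + 1 = 0
C4: 2C, 1H, 1Cl → 0 − 1 + 1 = 0
C5: 1C, 1H, 1N, 1F → 0 − 1 + 1 + 1 = +1
2 carbons (C3, C4) meet the condition.

2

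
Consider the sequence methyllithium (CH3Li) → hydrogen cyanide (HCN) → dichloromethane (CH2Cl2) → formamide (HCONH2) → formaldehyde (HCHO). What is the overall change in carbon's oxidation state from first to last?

Carbon oxidation states along the series — methyllithium: -4, hydrogen cyanide: +2, dichloromethane: 0, formamide: +2, formaldehyde: 0.
Net change = 0 − (-4) = +4.

+4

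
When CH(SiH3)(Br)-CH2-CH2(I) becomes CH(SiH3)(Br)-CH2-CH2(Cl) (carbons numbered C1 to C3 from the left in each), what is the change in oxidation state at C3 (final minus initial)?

Before: C3 has 1 bond to C, 2 bonds to H, 1 bond to I → oxidation state -1.
After: C3 has 1 bond to C, 2 bonds to H, 1 bond to Cl → oxidation state -1.
Δ = -1 − (-1) = 0, so no net redox change at C3.

0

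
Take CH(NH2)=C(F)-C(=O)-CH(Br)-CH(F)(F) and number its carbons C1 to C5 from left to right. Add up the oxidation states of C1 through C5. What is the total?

+4

Tallying each carbon's bonds:
C1: 2C, 1H, 1N → 0 − 1 + 1 = 0
C2: 3C, 1F → 0 + 1 = +1
C3: 2C, 2O → 0 + 2 = +2
C4: 2C, 1H, 1Br → 0 − 1 + 1 = 0
C5: 1C, 1H, 2F → 0 − 1 + 2 = +1
Sum = 0 + 1 + 2 + 0 + 1 = +4.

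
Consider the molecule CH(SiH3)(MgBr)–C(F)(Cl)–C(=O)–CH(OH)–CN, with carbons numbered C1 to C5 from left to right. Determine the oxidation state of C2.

+2

C2 has one bond to C (0), one bond to C (0), one bond to F (+1), one bond to Cl (+1).
Oxidation state = 0 + 0 + 1 + 1 = +2.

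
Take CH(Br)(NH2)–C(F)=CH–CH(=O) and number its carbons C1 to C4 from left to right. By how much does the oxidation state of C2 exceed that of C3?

C2: 3C, 1F → 0 + 1 = +1
C3: 3C, 1H → 0 − 1 = -1
Difference: +1 − (-1) = +2.

+2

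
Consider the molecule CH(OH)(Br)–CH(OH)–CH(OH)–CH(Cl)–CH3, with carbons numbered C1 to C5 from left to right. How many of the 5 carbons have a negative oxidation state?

Tallying each carbon's bonds:
C1: 1C, 1H, 1O, 1Br → 0 − 1 + 1 + 1 = +1
C2: 2C, 1H, 1O → 0 − 1 + 1 = 0
C3: 2C, 1H, 1O → 0 − 1 + 1 = 0
C4: 2C, 1H, 1Cl → 0 − 1 + 1 = 0
C5: 1C, 3H → 0 − 3 = -3
1 carbon (C5) meets the condition.

1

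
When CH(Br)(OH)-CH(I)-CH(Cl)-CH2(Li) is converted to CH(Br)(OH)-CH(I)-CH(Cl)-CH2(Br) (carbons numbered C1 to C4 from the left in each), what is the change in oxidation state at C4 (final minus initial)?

+2

Before: C4 has 1 bond to C, 2 bonds to H, 1 bond to Li → oxidation state -3.
After: C4 has 1 bond to C, 2 bonds to H, 1 bond to Br → oxidation state -1.
Δ = -1 − (-3) = +2, so this is an oxidation at C4.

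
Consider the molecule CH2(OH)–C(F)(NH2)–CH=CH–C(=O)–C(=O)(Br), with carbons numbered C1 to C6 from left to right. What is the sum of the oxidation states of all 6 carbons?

Tallying each carbon's bonds:
C1: 1C, 2H, 1O → 0 − 2 + 1 = -1
C2: 2C, 1N, 1F → 0 + 1 + 1 = +2
C3: 3C, 1H → 0 − 1 = -1
C4: 3C, 1H → 0 − 1 = -1
C5: 2C, 2O → 0 + 2 = +2
C6: 1C, 2O, 1Br → 0 + 2 + 1 = +3
Sum = -1 + 2 − 1 − 1 + 2 + 3 = +4.

+4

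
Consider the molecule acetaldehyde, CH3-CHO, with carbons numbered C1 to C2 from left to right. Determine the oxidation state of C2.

C2 has one bond to H (-1), a double bond to O (2×+1 = +2), one bond to C (0).
Oxidation state = -1 + 2 + 0 = +1.

+1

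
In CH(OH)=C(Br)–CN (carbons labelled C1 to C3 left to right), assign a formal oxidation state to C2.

+1

Each bond to a more electronegative atom (O, N, halogen) counts +1, each bond to a less electronegative atom (H, metal, B, Si) counts −1, and each C–C bond counts 0.
C2 has a double bond to C (2×0 = 0), one bond to C (0), one bond to Br (+1).
Oxidation state = 0 + 0 + 1 = +1.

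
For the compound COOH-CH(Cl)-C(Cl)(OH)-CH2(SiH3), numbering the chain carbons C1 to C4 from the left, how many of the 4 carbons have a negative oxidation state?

Each bond to a more electronegative atom (O, N, halogen) counts +1, each bond to a less electronegative atom (H, metal, B, Si) counts −1, and each C–C bond counts 0. Tallying each carbon:
C1: 1C, 3O → 0 + 3 = +3
C2: 2C, 1H, 1Cl → 0 − 1 + 1 = 0
C3: 2C, 1O, 1Cl → 0 + 1 + 1 = +2
C4: 1C, 2H, 1Si → 0 − 2 − 1 = -3
1 carbon (C4) meets the condition.

1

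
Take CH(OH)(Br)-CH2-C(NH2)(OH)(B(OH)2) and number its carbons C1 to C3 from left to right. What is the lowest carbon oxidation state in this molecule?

Tallying each carbon's bonds:
C1: 1C, 1H, 1O, 1Br → 0 − 1 + 1 + 1 = +1
C2: 2C, 2H → 0 − 2 = -2
C3: 1C, 1O, 1N, 1B → 0 + 1 + 1 − 1 = +1
The lowest value is -2.

-2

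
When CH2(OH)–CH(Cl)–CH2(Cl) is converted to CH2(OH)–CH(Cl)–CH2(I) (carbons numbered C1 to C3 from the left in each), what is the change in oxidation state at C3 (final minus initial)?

Before: C3 has 1 bond to C, 2 bonds to H, 1 bond to Cl → oxidation state -1.
After: C3 has 1 bond to C, 2 bonds to H, 1 bond to I → oxidation state -1.
Δ = -1 − (-1) = 0, so no net redox change at C3.

0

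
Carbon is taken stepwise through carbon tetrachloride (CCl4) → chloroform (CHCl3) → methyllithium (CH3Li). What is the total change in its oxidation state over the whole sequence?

-8

Carbon oxidation states along the series — carbon tetrachloride: +4, chloroform: +2, methyllithium: -4.
Net change = -4 − (+4) = -8.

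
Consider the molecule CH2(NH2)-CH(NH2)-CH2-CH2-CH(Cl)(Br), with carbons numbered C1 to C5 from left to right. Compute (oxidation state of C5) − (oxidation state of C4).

+3

C5: 1C, 1H, 1Cl, 1Br → 0 − 1 + 1 + 1 = +1
C4: 2C, 2H → 0 − 2 = -2
Difference: +1 − (-2) = +3.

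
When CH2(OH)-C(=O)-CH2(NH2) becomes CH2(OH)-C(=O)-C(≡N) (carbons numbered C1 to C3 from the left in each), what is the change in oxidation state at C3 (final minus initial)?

Before: C3 has 1 bond to C, 2 bonds to H, 1 bond to N → oxidation state -1.
After: C3 has 1 bond to C, 3 bonds to N → oxidation state +3.
Δ = +3 − (-1) = +4, so this is an oxidation at C3.

+4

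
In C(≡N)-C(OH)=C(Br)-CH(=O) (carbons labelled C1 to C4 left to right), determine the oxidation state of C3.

+1

Bonds to more-electronegative neighbours contribute +1 each, bonds to H or metals contribute −1 each, and C–C bonds contribute 0.
C3 has a double bond to C (2×0 = 0), one bond to C (0), one bond to Br (+1).
Oxidation state = 0 + 0 + 1 = +1.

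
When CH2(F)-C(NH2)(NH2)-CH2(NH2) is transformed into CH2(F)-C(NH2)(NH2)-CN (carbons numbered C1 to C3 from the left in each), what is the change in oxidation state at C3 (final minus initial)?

+4

Before: C3 has 1 bond to C, 2 bonds to H, 1 bond to N → oxidation state -1.
After: C3 has 1 bond to C, 3 bonds to N → oxidation state +3.
Δ = +3 − (-1) = +4, so this is an oxidation at C3.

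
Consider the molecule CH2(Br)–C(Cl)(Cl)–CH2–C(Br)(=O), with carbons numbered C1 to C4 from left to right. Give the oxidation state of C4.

Assign +1 per bond to O/N/halogen, −1 per bond to H or an electropositive element, and 0 per bond to carbon.
C4 has one bond to C (0), one bond to Br (+1), a double bond to O (2×+1 = +2).
Oxidation state = 0 + 1 + 2 = +3.

+3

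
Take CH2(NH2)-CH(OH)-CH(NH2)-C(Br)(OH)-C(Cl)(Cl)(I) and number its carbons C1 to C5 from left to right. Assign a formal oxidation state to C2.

0

C2 has one bond to C (0), one bond to C (0), one bond to O (+1), one bond to H (-1).
Oxidation state = 0 + 0 + 1 − 1 = 0.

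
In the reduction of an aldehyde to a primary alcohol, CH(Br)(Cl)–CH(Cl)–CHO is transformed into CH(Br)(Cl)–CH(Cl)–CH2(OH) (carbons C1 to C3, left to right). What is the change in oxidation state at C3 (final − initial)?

Before: C3 has 1 bond to C, 1 bond to H, 2 bonds to O → oxidation state +1.
After: C3 has 1 bond to C, 2 bonds to H, 1 bond to O → oxidation state -1.
Δ = -1 − (+1) = -2, so this is a reduction at C3.

-2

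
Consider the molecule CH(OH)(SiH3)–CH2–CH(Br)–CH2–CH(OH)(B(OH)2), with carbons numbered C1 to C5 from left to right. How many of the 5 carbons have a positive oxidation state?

0

Count +1 for every bond to an atom more electronegative than carbon and −1 for every bond to one less electronegative; C–C bonds are 0. Tallying each carbon:
C1: 1C, 1H, 1O, 1Si → 0 − 1 + 1 − 1 = -1
C2: 2C, 2H → 0 − 2 = -2
C3: 2C, 1H, 1Br → 0 − 1 + 1 = 0
C4: 2C, 2H → 0 − 2 = -2
C5: 1C, 1H, 1O, 1B → 0 − 1 + 1 − 1 = -1
0 carbons meet the condition.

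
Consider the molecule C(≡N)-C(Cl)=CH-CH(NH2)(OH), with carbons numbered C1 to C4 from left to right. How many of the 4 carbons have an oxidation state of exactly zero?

Tallying each carbon's bonds:
C1: 1C, 3N → 0 + 3 = +3
C2: 3C, 1Cl → 0 + 1 = +1
C3: 3C, 1H → 0 − 1 = -1
C4: 1C, 1H, 1O, 1N → 0 − 1 + 1 + 1 = +1
0 carbons meet the condition.

0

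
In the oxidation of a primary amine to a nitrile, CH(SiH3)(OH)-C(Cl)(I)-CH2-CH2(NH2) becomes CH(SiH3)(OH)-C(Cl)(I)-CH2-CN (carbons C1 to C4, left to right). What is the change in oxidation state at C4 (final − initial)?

+4

Before: C4 has 1 bond to C, 2 bonds to H, 1 bond to N → oxidation state -1.
After: C4 has 1 bond to C, 3 bonds to N → oxidation state +3.
Δ = +3 − (-1) = +4, so this is an oxidation at C4.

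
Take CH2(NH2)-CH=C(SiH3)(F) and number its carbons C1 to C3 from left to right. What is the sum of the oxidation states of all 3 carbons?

-2

Tallying each carbon's bonds:
C1: 1C, 2H, 1N → 0 − 2 + 1 = -1
C2: 3C, 1H → 0 − 1 = -1
C3: 2C, 1F, 1Si → 0 + 1 − 1 = 0
Sum = -1 − 1 + 0 = -2.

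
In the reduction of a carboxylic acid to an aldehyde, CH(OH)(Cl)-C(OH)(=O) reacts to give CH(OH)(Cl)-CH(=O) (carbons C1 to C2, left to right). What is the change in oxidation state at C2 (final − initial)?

-2

Before: C2 has 1 bond to C, 3 bonds to O → oxidation state +3.
After: C2 has 1 bond to C, 1 bond to H, 2 bonds to O → oxidation state +1.
Δ = +1 − (+3) = -2, so this is a reduction at C2.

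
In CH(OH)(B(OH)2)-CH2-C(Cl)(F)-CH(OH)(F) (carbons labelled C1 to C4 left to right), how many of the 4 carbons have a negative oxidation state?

Tallying each carbon's bonds:
C1: 1C, 1H, 1O, 1B → 0 − 1 + 1 − 1 = -1
C2: 2C, 2H → 0 − 2 = -2
C3: 2C, 1F, 1Cl → 0 + 1 + 1 = +2
C4: 1C, 1H, 1O, 1F → 0 − 1 + 1 + 1 = +1
2 carbons (C1, C2) meet the condition.

2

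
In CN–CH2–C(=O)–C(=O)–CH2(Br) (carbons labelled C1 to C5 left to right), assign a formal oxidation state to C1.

+3

Bonds to more-electronegative neighbours contribute +1 each, bonds to H or metals contribute −1 each, and C–C bonds contribute 0.
C1 has one bond to C (0), a triple bond to N (3×+1 = +3).
Oxidation state = 0 + 3 = +3.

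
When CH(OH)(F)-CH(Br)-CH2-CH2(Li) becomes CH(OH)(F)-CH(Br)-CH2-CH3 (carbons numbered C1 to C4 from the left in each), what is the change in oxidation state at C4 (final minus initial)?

0

Before: C4 has 1 bond to C, 2 bonds to H, 1 bond to Li → oxidation state -3.
After: C4 has 1 bond to C, 3 bonds to H → oxidation state -3.
Δ = -3 − (-3) = 0, so no net redox change at C4.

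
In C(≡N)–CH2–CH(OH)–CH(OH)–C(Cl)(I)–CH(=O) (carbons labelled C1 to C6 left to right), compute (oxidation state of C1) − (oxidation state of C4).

C1: 1C, 3N → 0 + 3 = +3
C4: 2C, 1H, 1O → 0 − 1 + 1 = 0
Difference: +3 − (0) = +3.

+3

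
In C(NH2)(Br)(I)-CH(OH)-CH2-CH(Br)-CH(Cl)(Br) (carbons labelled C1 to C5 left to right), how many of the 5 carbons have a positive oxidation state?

2

Tallying each carbon's bonds:
C1: 1C, 1N, 1Br, 1I → 0 + 1 + 1 + 1 = +3
C2: 2C, 1H, 1O → 0 − 1 + 1 = 0
C3: 2C, 2H → 0 − 2 = -2
C4: 2C, 1H, 1Br → 0 − 1 + 1 = 0
C5: 1C, 1H, 1Cl, 1Br → 0 − 1 + 1 + 1 = +1
2 carbons (C1, C5) meet the condition.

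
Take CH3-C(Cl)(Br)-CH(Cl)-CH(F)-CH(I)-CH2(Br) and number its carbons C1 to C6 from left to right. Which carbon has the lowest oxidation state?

C1

Bonds to more-electronegative neighbours contribute +1 each, bonds to H or metals contribute −1 each, and C–C bonds contribute 0. Tallying each carbon:
C1: 1C, 3H → 0 − 3 = -3
C2: 2C, 1Cl, 1Br → 0 + 1 + 1 = +2
C3: 2C, 1H, 1Cl → 0 − 1 + 1 = 0
C4: 2C, 1H, 1F → 0 − 1 + 1 = 0
C5: 2C, 1H, 1I → 0 − 1 + 1 = 0
C6: 1C, 2H, 1Br → 0 − 2 + 1 = -1
The most reduced carbon is C1 at -3.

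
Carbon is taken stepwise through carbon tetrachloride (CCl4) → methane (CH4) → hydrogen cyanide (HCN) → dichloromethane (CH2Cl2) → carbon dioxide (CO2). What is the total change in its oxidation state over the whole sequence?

0

Carbon oxidation states along the series — carbon tetrachloride: +4, methane: -4, hydrogen cyanide: +2, dichloromethane: 0, carbon dioxide: +4.
Net change = +4 − (+4) = 0.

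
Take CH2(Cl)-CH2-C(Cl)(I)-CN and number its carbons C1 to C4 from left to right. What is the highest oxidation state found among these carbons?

Each bond to a more electronegative atom (O, N, halogen) counts +1, each bond to a less electronegative atom (H, metal, B, Si) counts −1, and each C–C bond counts 0. Tallying each carbon:
C1: 1C, 2H, 1Cl → 0 − 2 + 1 = -1
C2: 2C, 2H → 0 − 2 = -2
C3: 2C, 1Cl, 1I → 0 + 1 + 1 = +2
C4: 1C, 3N → 0 + 3 = +3
The highest value is +3.

+3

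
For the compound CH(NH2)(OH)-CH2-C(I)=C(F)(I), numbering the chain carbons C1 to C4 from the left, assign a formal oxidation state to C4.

Each bond to a more electronegative atom (O, N, halogen) counts +1, each bond to a less electronegative atom (H, metal, B, Si) counts −1, and each C–C bond counts 0.
C4 has a double bond to C (2×0 = 0), one bond to F (+1), one bond to I (+1).
Oxidation state = 0 + 1 + 1 = +2.

+2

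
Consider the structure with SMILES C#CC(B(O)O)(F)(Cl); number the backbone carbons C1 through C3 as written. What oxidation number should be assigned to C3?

+1

Assign +1 per bond to O/N/halogen, −1 per bond to H or an electropositive element, and 0 per bond to carbon.
C3 has one bond to C (0), one bond to B (-1), one bond to F (+1), one bond to Cl (+1).
Oxidation state = 0 − 1 + 1 + 1 = +1.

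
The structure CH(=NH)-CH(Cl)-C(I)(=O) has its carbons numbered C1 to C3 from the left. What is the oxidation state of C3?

+3

C3 has one bond to C (0), one bond to I (+1), a double bond to O (2×+1 = +2).
Oxidation state = 0 + 1 + 2 = +3.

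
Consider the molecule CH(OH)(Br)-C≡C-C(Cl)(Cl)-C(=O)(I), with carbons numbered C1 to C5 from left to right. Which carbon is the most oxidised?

C5

Count +1 for every bond to an atom more electronegative than carbon and −1 for every bond to one less electronegative; C–C bonds are 0. Tallying each carbon:
C1: 1C, 1H, 1O, 1Br → 0 − 1 + 1 + 1 = +1
C2: 4C → 0 = 0
C3: 4C → 0 = 0
C4: 2C, 2Cl → 0 + 2 = +2
C5: 1C, 2O, 1I → 0 + 2 + 1 = +3
The most oxidised carbon is C5 at +3.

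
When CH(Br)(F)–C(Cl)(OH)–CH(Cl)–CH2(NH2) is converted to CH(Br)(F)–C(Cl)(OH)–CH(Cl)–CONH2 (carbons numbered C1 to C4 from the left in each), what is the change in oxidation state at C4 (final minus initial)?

Before: C4 has 1 bond to C, 2 bonds to H, 1 bond to N → oxidation state -1.
After: C4 has 1 bond to C, 2 bonds to O, 1 bond to N → oxidation state +3.
Δ = +3 − (-1) = +4, so this is an oxidation at C4.

+4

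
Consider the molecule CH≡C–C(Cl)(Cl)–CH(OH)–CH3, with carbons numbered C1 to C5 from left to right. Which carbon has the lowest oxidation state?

C5

Tallying each carbon's bonds:
C1: 3C, 1H → 0 − 1 = -1
C2: 4C → 0 = 0
C3: 2C, 2Cl → 0 + 2 = +2
C4: 2C, 1H, 1O → 0 − 1 + 1 = 0
C5: 1C, 3H → 0 − 3 = -3
The most reduced carbon is C5 at -3.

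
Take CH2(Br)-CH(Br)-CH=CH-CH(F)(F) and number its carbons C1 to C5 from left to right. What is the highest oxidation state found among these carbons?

Tallying each carbon's bonds:
C1: 1C, 2H, 1Br → 0 − 2 + 1 = -1
C2: 2C, 1H, 1Br → 0 − 1 + 1 = 0
C3: 3C, 1H → 0 − 1 = -1
C4: 3C, 1H → 0 − 1 = -1
C5: 1C, 1H, 2F → 0 − 1 + 2 = +1
The highest value is +1.

+1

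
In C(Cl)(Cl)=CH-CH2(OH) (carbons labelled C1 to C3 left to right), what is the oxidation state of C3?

Count +1 for every bond to an atom more electronegative than carbon and −1 for every bond to one less electronegative; C–C bonds are 0.
C3 has one bond to C (0), one bond to O (+1), one bond to H (-1), one bond to H (-1).
Oxidation state = 0 + 1 − 1 − 1 = -1.

-1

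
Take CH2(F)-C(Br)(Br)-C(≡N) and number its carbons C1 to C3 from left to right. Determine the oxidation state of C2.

Count +1 for every bond to an atom more electronegative than carbon and −1 for every bond to one less electronegative; C–C bonds are 0.
C2 has one bond to C (0), one bond to C (0), one bond to Br (+1), one bond to Br (+1).
Oxidation state = 0 + 0 + 1 + 1 = +2.

+2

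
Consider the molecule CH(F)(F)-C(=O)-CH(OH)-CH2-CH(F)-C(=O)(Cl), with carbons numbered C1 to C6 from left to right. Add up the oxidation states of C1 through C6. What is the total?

+4

Assign +1 per bond to O/N/halogen, −1 per bond to H or an electropositive element, and 0 per bond to carbon. Tallying each carbon:
C1: 1C, 1H, 2F → 0 − 1 + 2 = +1
C2: 2C, 2O → 0 + 2 = +2
C3: 2C, 1H, 1O → 0 − 1 + 1 = 0
C4: 2C, 2H → 0 − 2 = -2
C5: 2C, 1H, 1F → 0 − 1 + 1 = 0
C6: 1C, 2O, 1Cl → 0 + 2 + 1 = +3
Sum = +1 + 2 + 0 − 2 + 0 + 3 = +4.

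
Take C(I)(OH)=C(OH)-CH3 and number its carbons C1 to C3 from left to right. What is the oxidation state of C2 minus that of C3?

C2: 3C, 1O → 0 + 1 = +1
C3: 1C, 3H → 0 − 3 = -3
Difference: +1 − (-3) = +4.

+4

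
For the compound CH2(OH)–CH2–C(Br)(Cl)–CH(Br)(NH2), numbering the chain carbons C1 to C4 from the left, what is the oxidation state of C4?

+1

C4 has one bond to C (0), one bond to Br (+1), one bond to H (-1), one bond to N (+1).
Oxidation state = 0 + 1 − 1 + 1 = +1.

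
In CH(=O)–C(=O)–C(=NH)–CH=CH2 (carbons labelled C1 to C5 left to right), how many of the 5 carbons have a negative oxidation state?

2

Tallying each carbon's bonds:
C1: 1C, 1H, 2O → 0 − 1 + 2 = +1
C2: 2C, 2O → 0 + 2 = +2
C3: 2C, 2N → 0 + 2 = +2
C4: 3C, 1H → 0 − 1 = -1
C5: 2C, 2H → 0 − 2 = -2
2 carbons (C4, C5) meet the condition.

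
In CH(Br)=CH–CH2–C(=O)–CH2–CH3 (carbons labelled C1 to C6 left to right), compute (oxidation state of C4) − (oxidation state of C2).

+3

C4: 2C, 2O → 0 + 2 = +2
C2: 3C, 1H → 0 − 1 = -1
Difference: +2 − (-1) = +3.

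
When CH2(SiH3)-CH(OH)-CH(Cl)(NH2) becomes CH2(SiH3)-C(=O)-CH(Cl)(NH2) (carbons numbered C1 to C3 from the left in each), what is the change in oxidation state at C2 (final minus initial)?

+2

Before: C2 has 2 bonds to C, 1 bond to H, 1 bond to O → oxidation state 0.
After: C2 has 2 bonds to C, 2 bonds to O → oxidation state +2.
Δ = +2 − (0) = +2, so this is an oxidation at C2.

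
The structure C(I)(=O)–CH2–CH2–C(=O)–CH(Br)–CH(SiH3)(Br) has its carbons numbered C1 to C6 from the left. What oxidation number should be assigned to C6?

C6 has one bond to C (0), one bond to Si (-1), one bond to H (-1), one bond to Br (+1).
Oxidation state = 0 − 1 − 1 + 1 = -1.

-1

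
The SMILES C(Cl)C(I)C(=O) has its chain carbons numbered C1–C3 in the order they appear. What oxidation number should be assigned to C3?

+1

C3 has one bond to C (0), a double bond to O (2×+1 = +2), one bond to H (-1).
Oxidation state = 0 + 2 − 1 = +1.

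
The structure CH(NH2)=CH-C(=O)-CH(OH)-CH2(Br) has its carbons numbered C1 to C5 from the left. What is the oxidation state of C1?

Count +1 for every bond to an atom more electronegative than carbon and −1 for every bond to one less electronegative; C–C bonds are 0.
C1 has a double bond to C (2×0 = 0), one bond to N (+1), one bond to H (-1).
Oxidation state = 0 + 1 − 1 = 0.

0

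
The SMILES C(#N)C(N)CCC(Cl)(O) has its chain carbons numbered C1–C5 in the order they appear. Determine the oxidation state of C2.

0

Bonds to more-electronegative neighbours contribute +1 each, bonds to H or metals contribute −1 each, and C–C bonds contribute 0.
C2 has one bond to C (0), one bond to C (0), one bond to N (+1), one bond to H (-1).
Oxidation state = 0 + 0 + 1 − 1 = 0.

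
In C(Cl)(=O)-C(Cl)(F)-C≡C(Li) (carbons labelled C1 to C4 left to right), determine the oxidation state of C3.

0

C3 has one bond to C (0), a triple bond to C (3×0 = 0).
Oxidation state = 0 + 0 = 0.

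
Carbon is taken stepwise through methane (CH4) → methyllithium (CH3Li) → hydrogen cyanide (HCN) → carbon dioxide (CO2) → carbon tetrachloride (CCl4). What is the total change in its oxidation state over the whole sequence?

Carbon oxidation states along the series — methane: -4, methyllithium: -4, hydrogen cyanide: +2, carbon dioxide: +4, carbon tetrachloride: +4.
Net change = +4 − (-4) = +8.

+8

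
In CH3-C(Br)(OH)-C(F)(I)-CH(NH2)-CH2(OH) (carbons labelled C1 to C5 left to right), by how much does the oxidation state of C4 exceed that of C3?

C4: 2C, 1H, 1N → 0 − 1 + 1 = 0
C3: 2C, 1F, 1I → 0 + 1 + 1 = +2
Difference: 0 − (+2) = -2.

-2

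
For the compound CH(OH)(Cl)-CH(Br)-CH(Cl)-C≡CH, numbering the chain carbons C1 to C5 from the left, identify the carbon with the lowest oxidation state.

Each bond to a more electronegative atom (O, N, halogen) counts +1, each bond to a less electronegative atom (H, metal, B, Si) counts −1, and each C–C bond counts 0. Tallying each carbon:
C1: 1C, 1H, 1O, 1Cl → 0 − 1 + 1 + 1 = +1
C2: 2C, 1H, 1Br → 0 − 1 + 1 = 0
C3: 2C, 1H, 1Cl → 0 − 1 + 1 = 0
C4: 4C → 0 = 0
C5: 3C, 1H → 0 − 1 = -1
The most reduced carbon is C5 at -1.

C5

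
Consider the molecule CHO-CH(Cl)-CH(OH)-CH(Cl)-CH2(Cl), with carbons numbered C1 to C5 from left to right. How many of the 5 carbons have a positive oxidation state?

1

Tallying each carbon's bonds:
C1: 1C, 1H, 2O → 0 − 1 + 2 = +1
C2: 2C, 1H, 1Cl → 0 − 1 + 1 = 0
C3: 2C, 1H, 1O → 0 − 1 + 1 = 0
C4: 2C, 1H, 1Cl → 0 − 1 + 1 = 0
C5: 1C, 2H, 1Cl → 0 − 2 + 1 = -1
1 carbon (C1) meets the condition.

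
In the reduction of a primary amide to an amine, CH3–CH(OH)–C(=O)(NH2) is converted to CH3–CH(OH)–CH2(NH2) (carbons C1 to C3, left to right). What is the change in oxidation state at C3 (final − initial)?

-4

Before: C3 has 1 bond to C, 2 bonds to O, 1 bond to N → oxidation state +3.
After: C3 has 1 bond to C, 2 bonds to H, 1 bond to N → oxidation state -1.
Δ = -1 − (+3) = -4, so this is a reduction at C3.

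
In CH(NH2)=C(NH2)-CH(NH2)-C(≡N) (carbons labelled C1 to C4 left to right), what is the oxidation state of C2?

+1

C2 has a double bond to C (2×0 = 0), one bond to C (0), one bond to N (+1).
Oxidation state = 0 + 0 + 1 = +1.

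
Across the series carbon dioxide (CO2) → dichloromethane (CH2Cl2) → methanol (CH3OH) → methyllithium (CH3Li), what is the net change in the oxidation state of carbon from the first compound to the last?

Carbon oxidation states along the series — carbon dioxide: +4, dichloromethane: 0, methanol: -2, methyllithium: -4.
Net change = -4 − (+4) = -8.

-8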